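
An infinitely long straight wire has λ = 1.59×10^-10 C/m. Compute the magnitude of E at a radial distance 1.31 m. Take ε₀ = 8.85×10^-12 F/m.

2.18 N/C

By cylindrical symmetry E is radial; use a coaxial Gaussian cylinder of radius 1.31 m and length L.
Q_enc = λL, so λ_enc = 1.59×10^-10 C/m.
Since E is radial and uniform over the curved surface, Φ = E·2πrL = Q_enc/ε₀ = λ_enc L/ε₀.
E = |λ_enc|/(2πε₀r) = (1.59e-10)/(2π·8.85×10^-12·1.31) = 2.18 N/C.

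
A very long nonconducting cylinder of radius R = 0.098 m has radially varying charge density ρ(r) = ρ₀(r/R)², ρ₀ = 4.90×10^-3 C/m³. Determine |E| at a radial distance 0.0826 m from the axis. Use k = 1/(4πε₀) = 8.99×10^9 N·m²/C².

By cylindrical symmetry E is radial; use a coaxial Gaussian cylinder of radius 0.0826 m and length L (r < R).
Integrating ρ over the cross-section to radius r: λ_enc = (2πρ₀/R²) ∫₀^r r'^3 dr' = 2πρ₀ r^4/(4·R²) = 3.731×10^-5 C/m.
Applying ∮E·dA = Q_enc/ε₀ with the end caps contributing no flux:
E = 2k|λ_enc|/r = 2(8.99×10^9)(3.731×10^-5)/(0.0826) = 8.12×10^6 N/C.

E ≈ 8.12×10^6 N/C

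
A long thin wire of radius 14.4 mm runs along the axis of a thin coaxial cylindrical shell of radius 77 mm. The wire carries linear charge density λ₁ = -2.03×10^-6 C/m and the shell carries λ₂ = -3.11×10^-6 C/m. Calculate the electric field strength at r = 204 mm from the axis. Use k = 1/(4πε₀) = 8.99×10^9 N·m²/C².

Take a coaxial cylindrical Gaussian surface of radius r = 204 mm and length L (r > 77 mm, enclosing both).
λ_enc = λ₁ + λ₂ = (-2.03×10^-6) + (-3.11×10^-6) = -5.14×10^-6 C/m.
By Gauss's law (flux through the curved wall only), E·2πrL = λ_enc L/ε₀.
E = 2k|λ_enc|/r = 2(8.99×10^9)(5.14×10^-6)/(0.204) = 4.53×10^5 N/C.

E ≈ 4.53×10^5 N/C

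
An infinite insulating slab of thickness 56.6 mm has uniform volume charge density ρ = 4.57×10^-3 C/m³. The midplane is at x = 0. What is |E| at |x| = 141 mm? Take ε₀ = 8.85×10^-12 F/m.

The point |x| = 141 mm lies outside the slab (half-thickness 0.0283 m). A symmetric pillbox spanning the full slab encloses Q_enc = ρ·d·A.
Flux = 2EA ⇒ E = |ρ|d/(2ε₀), independent of distance outside.
E = (4.57e-3)(0.0566)/(2·8.85×10^-12) = 1.46×10^7 N/C.

E = 1.46×10^7 V/m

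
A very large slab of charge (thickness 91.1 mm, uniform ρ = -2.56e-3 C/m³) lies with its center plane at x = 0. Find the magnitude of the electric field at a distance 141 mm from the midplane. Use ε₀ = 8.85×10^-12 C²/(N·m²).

The point |x| = 141 mm lies outside the slab (half-thickness 0.04555 m). A symmetric pillbox spanning the full slab encloses Q_enc = ρ·d·A.
Flux = 2EA ⇒ E = |ρ|d/(2ε₀), independent of distance outside.
E = (2.56e-3)(0.0911)/(2·8.85×10^-12) = 1.32×10^7 N/C.

1.32e7 N/C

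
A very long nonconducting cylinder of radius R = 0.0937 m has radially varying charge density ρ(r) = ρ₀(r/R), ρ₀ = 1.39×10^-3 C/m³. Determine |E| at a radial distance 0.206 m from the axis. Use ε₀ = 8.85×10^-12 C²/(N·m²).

Coaxial Gaussian cylinder, radius r = 0.206 m, length L (r > R, full charge per length enclosed).
λ_enc = 2π ∫₀^R ρ₀(r'/R)^1 r' dr' = 2πρ₀R²/3 = 2.556e-5 C/m.
Applying ∮E·dA = Q_enc/ε₀ with the end caps contributing no flux:
E = |λ_enc|/(2πε₀r) = (2.556×10^-5)/(2π·8.85×10^-12·0.206) = 2.23×10^6 N/C.

E ≈ 2.23e6 N/C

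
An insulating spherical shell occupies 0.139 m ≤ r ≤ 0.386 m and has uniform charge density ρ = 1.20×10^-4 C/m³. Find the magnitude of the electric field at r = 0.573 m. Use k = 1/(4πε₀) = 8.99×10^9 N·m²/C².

By spherical symmetry E is radial; choose a Gaussian sphere of radius r = 0.573 m (r > 0.386 m, enclosing the whole shell).
Q_enc = ρ·(4π/3)(b³ − a³) = (1.20e-4)·(4π/3)·((0.386)³ − (0.139)³) = 2.756e-5 C.
Since E is radial and uniform over the Gaussian sphere, Φ = E·4πr² = Q_enc/ε₀.
E = k|Q_enc|/r² = (8.99×10^9)(2.756e-5)/(0.573)² = 7.55×10^5 N/C.

7.55×10^5 V/m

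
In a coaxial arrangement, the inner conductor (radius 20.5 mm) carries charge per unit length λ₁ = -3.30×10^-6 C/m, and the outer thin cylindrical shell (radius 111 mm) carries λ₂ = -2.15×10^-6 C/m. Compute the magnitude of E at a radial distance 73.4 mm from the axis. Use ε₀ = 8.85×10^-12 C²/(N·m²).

Take a coaxial cylindrical Gaussian surface of radius r = 73.4 mm and length L (between the conductors, 20.5 mm < r < 111 mm).
Only the inner wire is enclosed; the outer shell contributes nothing inside itself. λ_enc = λ₁ = -3.30×10^-6 C/m.
Applying ∮E·dA = Q_enc/ε₀ with the end caps contributing no flux:
E = |λ_enc|/(2πε₀r) = (3.30×10^-6)/(2π·8.85×10^-12·0.0734) = 8.09e5 N/C.

|E| = 8.09×10^5 N/C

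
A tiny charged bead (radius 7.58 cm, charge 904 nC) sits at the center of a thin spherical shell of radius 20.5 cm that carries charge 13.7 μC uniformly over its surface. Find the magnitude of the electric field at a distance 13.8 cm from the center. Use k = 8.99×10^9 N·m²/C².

Take a concentric spherical Gaussian surface of radius r = 13.8 cm (between the bodies, 7.58 cm < r < 20.5 cm).
Only the inner charge is enclosed; the outer shell contributes nothing inside itself. Q_enc = 904 nC = 9.04×10^-7 C.
Since E is radial and uniform over the Gaussian sphere, Φ = E·4πr² = Q_enc/ε₀.
E = k|Q_enc|/r² = (8.99×10^9)(9.04e-7)/(0.138)² = 4.27×10^5 N/C.

|E| ≈ 4.27×10^5 N/C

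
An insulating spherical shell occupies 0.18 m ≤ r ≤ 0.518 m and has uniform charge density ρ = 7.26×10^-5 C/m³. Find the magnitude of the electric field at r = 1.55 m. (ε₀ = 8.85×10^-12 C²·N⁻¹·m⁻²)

By spherical symmetry E is radial; choose a Gaussian sphere of radius r = 1.55 m (r > 0.518 m, enclosing the whole shell).
Q_enc = ρ·(4π/3)(b³ − a³) = (7.26×10^-5)·(4π/3)·((0.518)³ − (0.18)³) = 4.049×10^-5 C.
Gauss's law: E·4πr² = Q_enc/ε₀.
E = |Q_enc|/(4πε₀r²) = (4.049×10^-5)/(4π·8.85×10^-12·(1.55)²) = 1.52×10^5 N/C.

1.52×10^5 V/m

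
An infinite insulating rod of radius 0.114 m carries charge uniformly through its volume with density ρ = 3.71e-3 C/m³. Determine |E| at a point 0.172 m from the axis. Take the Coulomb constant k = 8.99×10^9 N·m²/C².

By cylindrical symmetry E is radial; use a coaxial Gaussian cylinder of radius 0.172 m and length L (r > 0.114 m, full cross-section enclosed).
λ_enc = ρ·πR² = (3.71×10^-3)π(0.114)² = 1.515×10^-4 C/m.
By Gauss's law (flux through the curved wall only), E·2πrL = λ_enc L/ε₀.
E = 2k|λ_enc|/r = 2(8.99×10^9)(1.515×10^-4)/(0.172) = 1.58e7 N/C.

E = 1.58×10^7 N/C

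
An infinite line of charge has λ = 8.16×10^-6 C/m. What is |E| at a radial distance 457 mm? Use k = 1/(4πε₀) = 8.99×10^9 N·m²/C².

|E| ≈ 3.21×10^5 N/C

Take a coaxial cylindrical Gaussian surface of radius r = 457 mm and length L.
Q_enc = λL, so λ_enc = 8.16×10^-6 C/m.
Applying ∮E·dA = Q_enc/ε₀ with the end caps contributing no flux:
E = 2k|λ_enc|/r = 2(8.99×10^9)(8.16×10^-6)/(0.457) = 3.21×10^5 N/C.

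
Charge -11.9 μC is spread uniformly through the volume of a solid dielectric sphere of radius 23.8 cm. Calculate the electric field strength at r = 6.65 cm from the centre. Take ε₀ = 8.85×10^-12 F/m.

E ≈ 5.28e5 V/m

Take a concentric spherical Gaussian surface of radius r = 6.65 cm (r < R).
Only the charge within r is enclosed: Q_enc = Q·(r/R)³ = (-11.9 μC)·(6.65 cm/23.8 cm)³ = -2.596×10^-7 C.
Gauss's law: E·4πr² = Q_enc/ε₀.
E = |Q_enc|/(4πε₀r²) = (2.596×10^-7)/(4π·8.85×10^-12·(0.0665)²) = 5.28e5 N/C.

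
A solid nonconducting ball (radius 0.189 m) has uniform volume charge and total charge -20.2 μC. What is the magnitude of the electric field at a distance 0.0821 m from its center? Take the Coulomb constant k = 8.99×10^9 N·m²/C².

E = 2.21×10^6 V/m

Take a concentric spherical Gaussian surface of radius r = 0.0821 m (r < R).
For a uniform sphere the enclosed fraction is (r/R)³, so Q_enc = (-20.2 μC)(0.0821/0.189)³ = -1.656×10^-6 C.
By Gauss's law, ∮E·dA = E·4πr² = Q_enc/ε₀.
E = k|Q_enc|/r² = (8.99×10^9)(1.656e-6)/(0.0821)² = 2.21×10^6 N/C.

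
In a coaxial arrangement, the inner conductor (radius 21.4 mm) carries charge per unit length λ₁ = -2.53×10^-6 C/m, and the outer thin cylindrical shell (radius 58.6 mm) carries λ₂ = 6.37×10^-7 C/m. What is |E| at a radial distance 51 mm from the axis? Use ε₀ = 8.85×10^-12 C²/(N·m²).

By cylindrical symmetry E is radial; use a coaxial Gaussian cylinder of radius 51 mm and length L (between the conductors, 21.4 mm < r < 58.6 mm).
Only the inner wire is enclosed; the outer shell contributes nothing inside itself. λ_enc = λ₁ = -2.53e-6 C/m.
Applying ∮E·dA = Q_enc/ε₀ with the end caps contributing no flux:
E = |λ_enc|/(2πε₀r) = (2.53×10^-6)/(2π·8.85×10^-12·0.051) = 8.92×10^5 N/C.

8.92×10^5 N/C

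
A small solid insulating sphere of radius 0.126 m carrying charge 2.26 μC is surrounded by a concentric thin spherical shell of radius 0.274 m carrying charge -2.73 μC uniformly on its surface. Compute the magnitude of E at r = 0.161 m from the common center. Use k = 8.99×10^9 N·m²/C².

Take a concentric spherical Gaussian surface of radius r = 0.161 m (between the bodies, 0.126 m < r < 0.274 m).
Only the inner charge is enclosed; the outer shell contributes nothing inside itself. Q_enc = 2.26 μC = 2.26e-6 C.
Applying ∮E·dA = Q_enc/ε₀ with Φ = E(4πr²):
E = k|Q_enc|/r² = (8.99×10^9)(2.26e-6)/(0.161)² = 7.84e5 N/C.

E ≈ 7.84×10^5 V/m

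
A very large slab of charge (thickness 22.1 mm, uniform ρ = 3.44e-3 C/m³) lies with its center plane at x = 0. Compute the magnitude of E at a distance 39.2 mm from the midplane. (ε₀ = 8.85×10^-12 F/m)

4.30×10^6 N/C

The point |x| = 39.2 mm lies outside the slab (half-thickness 0.01105 m). A symmetric pillbox spanning the full slab encloses Q_enc = ρ·d·A.
Flux = 2EA ⇒ E = |ρ|d/(2ε₀), independent of distance outside.
E = (3.44×10^-3)(0.0221)/(2·8.85×10^-12) = 4.30×10^6 N/C.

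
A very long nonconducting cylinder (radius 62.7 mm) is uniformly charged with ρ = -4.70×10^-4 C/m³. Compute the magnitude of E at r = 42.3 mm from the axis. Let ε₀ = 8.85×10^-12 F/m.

1.12e6 N/C

Take a coaxial cylindrical Gaussian surface of radius r = 42.3 mm and length L (r < R).
Enclosed charge per unit length: λ_enc = ρ·πr² = (-4.70×10^-4)π(0.0423)² = -2.642×10^-6 C/m.
Gauss's law: E·2πrL = λ_enc L/ε₀.
E = |λ_enc|/(2πε₀r) = (2.642e-6)/(2π·8.85×10^-12·0.0423) = 1.12×10^6 N/C.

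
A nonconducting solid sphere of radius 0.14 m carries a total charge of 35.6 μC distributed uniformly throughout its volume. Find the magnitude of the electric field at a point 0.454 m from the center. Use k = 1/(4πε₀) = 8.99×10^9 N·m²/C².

|E| = 1.55×10^6 N/C

Use a concentric Gaussian sphere at r = 0.454 m (r > R, so the entire charge is enclosed).
Q_enc = 35.6 μC = 3.56×10^-5 C.
Since E is radial and uniform over the Gaussian sphere, Φ = E·4πr² = Q_enc/ε₀.
E = k|Q_enc|/r² = (8.99×10^9)(3.56×10^-5)/(0.454)² = 1.55e6 N/C.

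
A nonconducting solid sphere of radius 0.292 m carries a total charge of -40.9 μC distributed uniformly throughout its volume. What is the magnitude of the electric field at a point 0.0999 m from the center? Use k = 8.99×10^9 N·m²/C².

1.48×10^6 N/C

Use a concentric Gaussian sphere at r = 0.0999 m (r < R).
Only the charge within r is enclosed: Q_enc = Q·(r/R)³ = (-40.9 μC)·(0.0999 m/0.292 m)³ = -1.638e-6 C.
Applying ∮E·dA = Q_enc/ε₀ with Φ = E(4πr²):
E = k|Q_enc|/r² = (8.99×10^9)(1.638×10^-6)/(0.0999)² = 1.48e6 N/C.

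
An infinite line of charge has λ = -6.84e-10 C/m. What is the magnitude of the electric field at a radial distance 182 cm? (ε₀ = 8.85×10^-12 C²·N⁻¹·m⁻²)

Choose a coaxial cylinder of radius r = 182 cm (arbitrary length L) as the Gaussian surface.
Q_enc = λL, so λ_enc = -6.84e-10 C/m.
Gauss's law: E·2πrL = λ_enc L/ε₀.
E = |λ_enc|/(2πε₀r) = (6.84×10^-10)/(2π·8.85×10^-12·1.82) = 6.76 N/C.

6.76 V/m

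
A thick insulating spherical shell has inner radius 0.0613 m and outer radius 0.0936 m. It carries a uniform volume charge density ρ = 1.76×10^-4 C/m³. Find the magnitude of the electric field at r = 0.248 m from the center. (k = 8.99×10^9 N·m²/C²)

E ≈ 6.35×10^4 V/m

Symmetry ⇒ E = E(r) r̂. Gaussian sphere of radius r = 0.248 m (r > 0.0936 m, enclosing the whole shell).
Q_enc = ρ·(4π/3)(b³ − a³) = (1.76×10^-4)·(4π/3)·((0.0936)³ − (0.0613)³) = 4.347×10^-7 C.
Applying ∮E·dA = Q_enc/ε₀ with Φ = E(4πr²):
E = k|Q_enc|/r² = (8.99×10^9)(4.347e-7)/(0.248)² = 6.35e4 N/C.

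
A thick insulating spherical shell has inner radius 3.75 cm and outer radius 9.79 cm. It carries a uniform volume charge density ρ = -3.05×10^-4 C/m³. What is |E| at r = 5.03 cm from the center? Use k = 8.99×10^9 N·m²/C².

3.38×10^5 N/C

By spherical symmetry E is radial; choose a Gaussian sphere of radius r = 5.03 cm (within the shell material, 3.75 cm < r < 9.79 cm).
Only the shell between 3.75 cm and r is enclosed: Q_enc = ρ·(4π/3)(r³ − a³) = (-3.05×10^-4)·(4π/3)·((0.0503)³ − (0.0375)³) = -9.522e-8 C.
By Gauss's law, ∮E·dA = E·4πr² = Q_enc/ε₀.
E = k|Q_enc|/r² = (8.99×10^9)(9.522×10^-8)/(0.0503)² = 3.38e5 N/C.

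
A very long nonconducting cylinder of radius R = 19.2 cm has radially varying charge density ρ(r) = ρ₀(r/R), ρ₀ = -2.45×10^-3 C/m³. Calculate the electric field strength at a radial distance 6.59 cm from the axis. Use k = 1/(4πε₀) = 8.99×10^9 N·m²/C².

|E| ≈ 2.09×10^6 N/C

By cylindrical symmetry E is radial; use a coaxial Gaussian cylinder of radius 6.59 cm and length L (r < R).
Integrating ρ over the cross-section to radius r: λ_enc = (2πρ₀/R) ∫₀^r r'^2 dr' = 2πρ₀ r^3/(3·R) = -7.649e-6 C/m.
Since E is radial and uniform over the curved surface, Φ = E·2πrL = Q_enc/ε₀ = λ_enc L/ε₀.
E = 2k|λ_enc|/r = 2(8.99×10^9)(7.649×10^-6)/(0.0659) = 2.09×10^6 N/C.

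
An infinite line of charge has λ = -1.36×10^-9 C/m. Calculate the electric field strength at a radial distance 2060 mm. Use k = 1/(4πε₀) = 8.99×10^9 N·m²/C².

Coaxial Gaussian cylinder, radius r = 2060 mm, length L.
Q_enc = λL, so λ_enc = -1.36e-9 C/m.
Applying ∮E·dA = Q_enc/ε₀ with the end caps contributing no flux:
E = 2k|λ_enc|/r = 2(8.99×10^9)(1.36×10^-9)/(2.06) = 11.9 N/C.

|E| ≈ 11.9 N/C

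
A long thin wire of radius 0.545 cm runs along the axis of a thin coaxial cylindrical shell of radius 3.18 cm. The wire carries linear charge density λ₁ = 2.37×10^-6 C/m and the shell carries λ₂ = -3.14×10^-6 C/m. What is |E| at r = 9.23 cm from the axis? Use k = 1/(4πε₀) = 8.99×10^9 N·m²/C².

|E| ≈ 1.50×10^5 N/C

Take a coaxial cylindrical Gaussian surface of radius r = 9.23 cm and length L (r > 3.18 cm, enclosing both).
λ_enc = λ₁ + λ₂ = (2.37×10^-6) + (-3.14×10^-6) = -7.70×10^-7 C/m.
Applying ∮E·dA = Q_enc/ε₀ with the end caps contributing no flux:
E = 2k|λ_enc|/r = 2(8.99×10^9)(7.70e-7)/(0.0923) = 1.50×10^5 N/C.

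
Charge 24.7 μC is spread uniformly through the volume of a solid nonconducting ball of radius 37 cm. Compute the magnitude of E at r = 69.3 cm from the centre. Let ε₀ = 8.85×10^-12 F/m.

Use a concentric Gaussian sphere at r = 69.3 cm (r > R, so the entire charge is enclosed).
Q_enc = 24.7 μC = 2.47×10^-5 C.
Gauss's law: E·4πr² = Q_enc/ε₀.
E = |Q_enc|/(4πε₀r²) = (2.47e-5)/(4π·8.85×10^-12·(0.693)²) = 4.62×10^5 N/C.

E ≈ 4.62×10^5 N/C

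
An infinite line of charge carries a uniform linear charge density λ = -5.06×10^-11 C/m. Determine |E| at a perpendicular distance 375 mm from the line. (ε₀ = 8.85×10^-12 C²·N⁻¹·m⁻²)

Coaxial Gaussian cylinder, radius r = 375 mm, length L.
Q_enc = λL, so λ_enc = -5.06×10^-11 C/m.
By Gauss's law (flux through the curved wall only), E·2πrL = λ_enc L/ε₀.
E = |λ_enc|/(2πε₀r) = (5.06×10^-11)/(2π·8.85×10^-12·0.375) = 2.43 N/C.

|E| ≈ 2.43 N/C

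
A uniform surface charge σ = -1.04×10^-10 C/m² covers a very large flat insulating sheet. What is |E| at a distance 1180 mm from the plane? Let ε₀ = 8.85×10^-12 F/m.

5.88 N/C

Choose a cylindrical pillbox piercing the sheet, end faces (area A) parallel to it.
Flux Φ = 2EA and Q_enc = σA, so 2EA = σA/ε₀ ⇒ E = |σ|/(2ε₀), independent of distance.
E = |σ|/(2ε₀) = (1.04×10^-10)/(2·8.85×10^-12) = 5.88 N/C.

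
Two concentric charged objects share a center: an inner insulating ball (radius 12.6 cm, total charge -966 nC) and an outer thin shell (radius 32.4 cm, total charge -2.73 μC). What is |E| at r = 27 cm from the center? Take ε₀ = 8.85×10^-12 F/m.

By spherical symmetry E is radial; choose a Gaussian sphere of radius r = 27 cm (between the bodies, 12.6 cm < r < 32.4 cm).
The shell at 32.4 cm lies outside the Gaussian surface, so Q_enc = -966 nC = -9.66×10^-7 C.
Gauss's law: E·4πr² = Q_enc/ε₀.
E = |Q_enc|/(4πε₀r²) = (9.66×10^-7)/(4π·8.85×10^-12·(0.27)²) = 1.19×10^5 N/C.

|E| = 1.19×10^5 N/C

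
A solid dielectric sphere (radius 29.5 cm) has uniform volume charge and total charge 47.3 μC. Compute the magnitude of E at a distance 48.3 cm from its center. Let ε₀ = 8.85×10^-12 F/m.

Take a concentric spherical Gaussian surface of radius r = 48.3 cm (r > R, so the entire charge is enclosed).
Q_enc = 47.3 μC = 4.73×10^-5 C.
Gauss's law: E·4πr² = Q_enc/ε₀.
E = |Q_enc|/(4πε₀r²) = (4.73e-5)/(4π·8.85×10^-12·(0.483)²) = 1.82×10^6 N/C.

E ≈ 1.82×10^6 N/C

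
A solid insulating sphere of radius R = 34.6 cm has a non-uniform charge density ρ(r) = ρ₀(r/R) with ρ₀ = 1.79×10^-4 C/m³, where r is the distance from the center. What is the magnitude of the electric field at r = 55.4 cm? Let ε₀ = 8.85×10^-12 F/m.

Use a concentric Gaussian sphere at r = 55.4 cm (r > R, all charge enclosed).
Q_enc = 4π ∫₀^R ρ₀(r'/R)^1 r'² dr' = 4πρ₀R³/4 = 2.329×10^-5 C.
Gauss's law: E·4πr² = Q_enc/ε₀.
E = |Q_enc|/(4πε₀r²) = (2.329×10^-5)/(4π·8.85×10^-12·(0.554)²) = 6.82e5 N/C.

E = 6.82×10^5 V/m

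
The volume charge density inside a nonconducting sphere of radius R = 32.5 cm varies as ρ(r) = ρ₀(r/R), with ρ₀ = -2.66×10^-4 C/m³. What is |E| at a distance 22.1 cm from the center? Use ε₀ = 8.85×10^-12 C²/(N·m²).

Symmetry ⇒ E = E(r) r̂. Gaussian sphere of radius r = 22.1 cm (r < R).
Integrate the density: Q_enc = 4π ∫₀^r ρ₀(r'/R)^1 r'² dr' = 4πρ₀ r^4/(4·R) = -6.134×10^-6 C.
Gauss's law: E·4πr² = Q_enc/ε₀.
E = |Q_enc|/(4πε₀r²) = (6.134×10^-6)/(4π·8.85×10^-12·(0.221)²) = 1.13×10^6 N/C.

E ≈ 1.13×10^6 N/C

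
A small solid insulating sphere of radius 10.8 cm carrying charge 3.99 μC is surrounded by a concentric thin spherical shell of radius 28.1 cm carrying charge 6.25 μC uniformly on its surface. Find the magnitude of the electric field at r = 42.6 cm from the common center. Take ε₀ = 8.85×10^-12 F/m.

|E| ≈ 5.07×10^5 N/C

Symmetry ⇒ E = E(r) r̂. Gaussian sphere of radius r = 42.6 cm (r > 28.1 cm, enclosing both).
Q_enc = (3.99 μC) + (6.25 μC) = 1.024×10^-5 C.
Since E is radial and uniform over the Gaussian sphere, Φ = E·4πr² = Q_enc/ε₀.
E = |Q_enc|/(4πε₀r²) = (1.024e-5)/(4π·8.85×10^-12·(0.426)²) = 5.07e5 N/C.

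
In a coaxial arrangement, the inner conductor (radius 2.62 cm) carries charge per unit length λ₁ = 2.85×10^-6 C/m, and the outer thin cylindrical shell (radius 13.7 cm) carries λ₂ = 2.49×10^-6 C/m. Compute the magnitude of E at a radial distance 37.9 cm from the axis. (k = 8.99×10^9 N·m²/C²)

Coaxial Gaussian cylinder, radius r = 37.9 cm, length L (r > 13.7 cm, enclosing both).
λ_enc = λ₁ + λ₂ = (2.85×10^-6) + (2.49e-6) = 5.34×10^-6 C/m.
Since E is radial and uniform over the curved surface, Φ = E·2πrL = Q_enc/ε₀ = λ_enc L/ε₀.
E = 2k|λ_enc|/r = 2(8.99×10^9)(5.34e-6)/(0.379) = 2.53e5 N/C.

2.53e5 N/C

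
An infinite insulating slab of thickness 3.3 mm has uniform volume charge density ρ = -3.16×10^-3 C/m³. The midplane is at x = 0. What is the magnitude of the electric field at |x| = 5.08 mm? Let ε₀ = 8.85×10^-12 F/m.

The point |x| = 5.08 mm lies outside the slab (half-thickness 0.00165 m). A symmetric pillbox spanning the full slab encloses Q_enc = ρ·d·A.
Flux = 2EA ⇒ E = |ρ|d/(2ε₀), independent of distance outside.
E = (3.16×10^-3)(0.0033)/(2·8.85×10^-12) = 5.89×10^5 N/C.

5.89e5 V/m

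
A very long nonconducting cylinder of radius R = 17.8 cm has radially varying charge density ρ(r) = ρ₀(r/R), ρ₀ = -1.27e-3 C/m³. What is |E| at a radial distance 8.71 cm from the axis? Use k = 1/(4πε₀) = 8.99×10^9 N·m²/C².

Take a coaxial cylindrical Gaussian surface of radius r = 8.71 cm and length L (r < R).
λ_enc = ∫₀^r ρ(r')·2πr' dr' = (2πρ₀/R)·r^3/3 = -9.874×10^-6 C/m.
Since E is radial and uniform over the curved surface, Φ = E·2πrL = Q_enc/ε₀ = λ_enc L/ε₀.
E = 2k|λ_enc|/r = 2(8.99×10^9)(9.874×10^-6)/(0.0871) = 2.04×10^6 N/C.

|E| = 2.04×10^6 N/C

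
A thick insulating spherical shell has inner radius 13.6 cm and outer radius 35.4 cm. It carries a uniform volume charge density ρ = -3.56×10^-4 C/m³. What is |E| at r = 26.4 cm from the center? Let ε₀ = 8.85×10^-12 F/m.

Take a concentric spherical Gaussian surface of radius r = 26.4 cm (within the shell material, 13.6 cm < r < 35.4 cm).
Only the shell between 13.6 cm and r is enclosed: Q_enc = ρ·(4π/3)(r³ − a³) = (-3.56×10^-4)·(4π/3)·((0.264)³ − (0.136)³) = -2.369e-5 C.
Applying ∮E·dA = Q_enc/ε₀ with Φ = E(4πr²):
E = |Q_enc|/(4πε₀r²) = (2.369×10^-5)/(4π·8.85×10^-12·(0.264)²) = 3.06×10^6 N/C.

|E| ≈ 3.06×10^6 N/C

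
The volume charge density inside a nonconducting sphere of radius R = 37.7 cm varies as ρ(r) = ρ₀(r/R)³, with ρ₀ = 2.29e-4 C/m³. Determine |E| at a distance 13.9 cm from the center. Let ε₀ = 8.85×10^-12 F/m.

|E| = 3.00×10^4 N/C

Take a concentric spherical Gaussian surface of radius r = 13.9 cm (r < R).
Q_enc = ∫₀^r ρ(r')·4πr'² dr' = (4πρ₀/R³) ∫₀^r r'^5 dr' = 4πρ₀ r^6/(6·R³) = 6.456×10^-8 C.
Applying ∮E·dA = Q_enc/ε₀ with Φ = E(4πr²):
E = |Q_enc|/(4πε₀r²) = (6.456×10^-8)/(4π·8.85×10^-12·(0.139)²) = 3.00×10^4 N/C.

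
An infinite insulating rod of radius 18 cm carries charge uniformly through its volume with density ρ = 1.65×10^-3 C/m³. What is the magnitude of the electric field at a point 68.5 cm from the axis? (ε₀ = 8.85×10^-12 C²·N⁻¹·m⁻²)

E ≈ 4.41×10^6 N/C

Choose a coaxial cylinder of radius r = 68.5 cm (arbitrary length L) as the Gaussian surface (r > 18 cm, full cross-section enclosed).
λ_enc = ρ·πR² = (1.65×10^-3)π(0.18)² = 1.679×10^-4 C/m.
Applying ∮E·dA = Q_enc/ε₀ with the end caps contributing no flux:
E = |λ_enc|/(2πε₀r) = (1.679e-4)/(2π·8.85×10^-12·0.685) = 4.41e6 N/C.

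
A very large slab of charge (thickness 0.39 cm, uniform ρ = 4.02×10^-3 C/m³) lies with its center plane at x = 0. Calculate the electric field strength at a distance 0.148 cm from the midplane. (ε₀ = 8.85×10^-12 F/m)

6.72×10^5 N/C

By symmetry E is perpendicular to the slab. A Gaussian pillbox from −0.148 cm to +0.148 cm (face area A) lies entirely within the slab.
Q_enc = ρ·(2x)·A and flux = 2EA, so 2EA = 2ρxA/ε₀ ⇒ E = |ρ|x/ε₀.
E = (4.02×10^-3)(0.00148)/(8.85×10^-12) = 6.72×10^5 N/C.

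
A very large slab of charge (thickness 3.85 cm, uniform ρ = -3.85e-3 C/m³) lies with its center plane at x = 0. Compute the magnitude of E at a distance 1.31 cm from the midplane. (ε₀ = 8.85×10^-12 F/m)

By symmetry E is perpendicular to the slab. A Gaussian pillbox from −1.31 cm to +1.31 cm (face area A) lies entirely within the slab.
Q_enc = ρ·(2x)·A and flux = 2EA, so 2EA = 2ρxA/ε₀ ⇒ E = |ρ|x/ε₀.
E = (3.85e-3)(0.0131)/(8.85×10^-12) = 5.70×10^6 N/C.

E ≈ 5.70×10^6 N/C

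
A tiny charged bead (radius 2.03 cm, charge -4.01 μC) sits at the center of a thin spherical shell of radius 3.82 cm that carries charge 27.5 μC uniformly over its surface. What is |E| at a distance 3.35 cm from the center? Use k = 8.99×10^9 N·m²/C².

By spherical symmetry E is radial; choose a Gaussian sphere of radius r = 3.35 cm (between the bodies, 2.03 cm < r < 3.82 cm).
Only the inner charge is enclosed; the outer shell contributes nothing inside itself. Q_enc = -4.01 μC = -4.01×10^-6 C.
Since E is radial and uniform over the Gaussian sphere, Φ = E·4πr² = Q_enc/ε₀.
E = k|Q_enc|/r² = (8.99×10^9)(4.01×10^-6)/(0.0335)² = 3.21×10^7 N/C.

E = 3.21×10^7 N/C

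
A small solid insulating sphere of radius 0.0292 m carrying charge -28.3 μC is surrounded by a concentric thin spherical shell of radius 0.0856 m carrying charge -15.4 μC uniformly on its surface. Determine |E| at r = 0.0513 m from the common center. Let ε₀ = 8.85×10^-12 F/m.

E = 9.67×10^7 V/m

By spherical symmetry E is radial; choose a Gaussian sphere of radius r = 0.0513 m (between the bodies, 0.0292 m < r < 0.0856 m).
Only the inner charge is enclosed; the outer shell contributes nothing inside itself. Q_enc = -28.3 μC = -2.83×10^-5 C.
Applying ∮E·dA = Q_enc/ε₀ with Φ = E(4πr²):
E = |Q_enc|/(4πε₀r²) = (2.83e-5)/(4π·8.85×10^-12·(0.0513)²) = 9.67×10^7 N/C.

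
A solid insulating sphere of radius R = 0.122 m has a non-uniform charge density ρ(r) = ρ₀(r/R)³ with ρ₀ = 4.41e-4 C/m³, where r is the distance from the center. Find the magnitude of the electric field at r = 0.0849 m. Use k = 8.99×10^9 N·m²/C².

Use a concentric Gaussian sphere at r = 0.0849 m (r < R).
Q_enc = ∫₀^r ρ(r')·4πr'² dr' = (4πρ₀/R³) ∫₀^r r'^5 dr' = 4πρ₀ r^6/(6·R³) = 1.905×10^-7 C.
Applying ∮E·dA = Q_enc/ε₀ with Φ = E(4πr²):
E = k|Q_enc|/r² = (8.99×10^9)(1.905×10^-7)/(0.0849)² = 2.38×10^5 N/C.

E = 2.38e5 N/C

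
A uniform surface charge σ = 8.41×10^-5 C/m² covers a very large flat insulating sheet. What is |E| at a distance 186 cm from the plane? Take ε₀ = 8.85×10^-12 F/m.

The symmetry is planar: E is normal to the sheet and the same magnitude on both sides. Take a pillbox straddling the sheet with end-cap area A.
Only the two end caps contribute flux: Φ = 2EA. With Q_enc = σA, Gauss's law gives E = |σ|/(2ε₀).
E = |σ|/(2ε₀) = (8.41×10^-5)/(2·8.85×10^-12) = 4.75×10^6 N/C.

|E| = 4.75×10^6 V/m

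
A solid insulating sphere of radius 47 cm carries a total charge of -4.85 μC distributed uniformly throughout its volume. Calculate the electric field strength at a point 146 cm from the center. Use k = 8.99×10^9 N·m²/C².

Take a concentric spherical Gaussian surface of radius r = 146 cm (r > R, so the entire charge is enclosed).
Q_enc = -4.85 μC = -4.85e-6 C.
Applying ∮E·dA = Q_enc/ε₀ with Φ = E(4πr²):
E = k|Q_enc|/r² = (8.99×10^9)(4.85e-6)/(1.46)² = 2.05e4 N/C.

E = 2.05e4 N/C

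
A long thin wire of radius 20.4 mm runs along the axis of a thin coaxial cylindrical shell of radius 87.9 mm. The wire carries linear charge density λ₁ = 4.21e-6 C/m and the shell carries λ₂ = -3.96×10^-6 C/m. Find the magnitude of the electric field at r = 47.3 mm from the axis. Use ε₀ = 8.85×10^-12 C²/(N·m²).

Coaxial Gaussian cylinder, radius r = 47.3 mm, length L (between the conductors, 20.4 mm < r < 87.9 mm).
Only the inner wire is enclosed; the outer shell contributes nothing inside itself. λ_enc = λ₁ = 4.21e-6 C/m.
Gauss's law: E·2πrL = λ_enc L/ε₀.
E = |λ_enc|/(2πε₀r) = (4.21e-6)/(2π·8.85×10^-12·0.0473) = 1.60×10^6 N/C.

|E| ≈ 1.60×10^6 N/C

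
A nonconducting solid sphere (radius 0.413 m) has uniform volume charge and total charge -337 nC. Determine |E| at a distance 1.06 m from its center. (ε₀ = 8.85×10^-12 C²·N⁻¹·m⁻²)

|E| = 2.70×10^3 N/C

Take a concentric spherical Gaussian surface of radius r = 1.06 m (r > R, so the entire charge is enclosed).
Q_enc = -337 nC = -3.37×10^-7 C.
Since E is radial and uniform over the Gaussian sphere, Φ = E·4πr² = Q_enc/ε₀.
E = |Q_enc|/(4πε₀r²) = (3.37×10^-7)/(4π·8.85×10^-12·(1.06)²) = 2.70e3 N/C.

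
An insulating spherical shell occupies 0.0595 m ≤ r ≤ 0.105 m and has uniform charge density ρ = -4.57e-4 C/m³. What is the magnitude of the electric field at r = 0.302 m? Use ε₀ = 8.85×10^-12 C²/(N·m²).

Take a concentric spherical Gaussian surface of radius r = 0.302 m (r > 0.105 m, enclosing the whole shell).
Q_enc = ρ·(4π/3)(b³ − a³) = (-4.57×10^-4)·(4π/3)·((0.105)³ − (0.0595)³) = -1.813e-6 C.
Gauss's law: E·4πr² = Q_enc/ε₀.
E = |Q_enc|/(4πε₀r²) = (1.813×10^-6)/(4π·8.85×10^-12·(0.302)²) = 1.79×10^5 N/C.

|E| ≈ 1.79×10^5 N/C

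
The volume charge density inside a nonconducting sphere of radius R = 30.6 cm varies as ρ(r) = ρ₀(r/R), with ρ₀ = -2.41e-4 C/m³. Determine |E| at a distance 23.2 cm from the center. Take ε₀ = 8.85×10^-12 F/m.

1.20×10^6 V/m

Take a concentric spherical Gaussian surface of radius r = 23.2 cm (r < R).
Integrate the density: Q_enc = 4π ∫₀^r ρ₀(r'/R)^1 r'² dr' = 4πρ₀ r^4/(4·R) = -7.168×10^-6 C.
Applying ∮E·dA = Q_enc/ε₀ with Φ = E(4πr²):
E = |Q_enc|/(4πε₀r²) = (7.168×10^-6)/(4π·8.85×10^-12·(0.232)²) = 1.20×10^6 N/C.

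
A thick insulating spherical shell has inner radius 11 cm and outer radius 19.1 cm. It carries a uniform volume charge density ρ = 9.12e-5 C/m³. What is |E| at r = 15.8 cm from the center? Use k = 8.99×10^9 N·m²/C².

|E| ≈ 3.60e5 V/m

Use a concentric Gaussian sphere at r = 15.8 cm (within the shell material, 11 cm < r < 19.1 cm).
Only the shell between 11 cm and r is enclosed: Q_enc = ρ·(4π/3)(r³ − a³) = (9.12×10^-5)·(4π/3)·((0.158)³ − (0.11)³) = 9.983×10^-7 C.
Applying ∮E·dA = Q_enc/ε₀ with Φ = E(4πr²):
E = k|Q_enc|/r² = (8.99×10^9)(9.983×10^-7)/(0.158)² = 3.60×10^5 N/C.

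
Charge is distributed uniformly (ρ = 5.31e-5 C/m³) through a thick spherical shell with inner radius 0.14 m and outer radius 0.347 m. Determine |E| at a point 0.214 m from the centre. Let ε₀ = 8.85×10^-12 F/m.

E = 3.08e5 N/C

Take a concentric spherical Gaussian surface of radius r = 0.214 m (within the shell material, 0.14 m < r < 0.347 m).
Only the shell between 0.14 m and r is enclosed: Q_enc = ρ·(4π/3)(r³ − a³) = (5.31×10^-5)·(4π/3)·((0.214)³ − (0.14)³) = 1.57×10^-6 C.
Gauss's law: E·4πr² = Q_enc/ε₀.
E = |Q_enc|/(4πε₀r²) = (1.57×10^-6)/(4π·8.85×10^-12·(0.214)²) = 3.08e5 N/C.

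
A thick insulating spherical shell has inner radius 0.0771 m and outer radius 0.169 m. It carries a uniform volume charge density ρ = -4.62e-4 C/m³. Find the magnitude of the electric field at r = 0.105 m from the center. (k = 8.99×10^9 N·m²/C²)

|E| = 1.10×10^6 V/m

Symmetry ⇒ E = E(r) r̂. Gaussian sphere of radius r = 0.105 m (within the shell material, 0.0771 m < r < 0.169 m).
Enclosed charge is the volume from a to r: Q_enc = (4π/3)ρ(r³ − a³) = -1.353e-6 C.
By Gauss's law, ∮E·dA = E·4πr² = Q_enc/ε₀.
E = k|Q_enc|/r² = (8.99×10^9)(1.353e-6)/(0.105)² = 1.10×10^6 N/C.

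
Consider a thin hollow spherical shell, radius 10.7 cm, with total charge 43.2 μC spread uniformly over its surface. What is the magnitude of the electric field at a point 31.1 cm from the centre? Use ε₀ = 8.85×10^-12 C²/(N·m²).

Symmetry ⇒ E = E(r) r̂. Gaussian sphere of radius r = 31.1 cm (r > 10.7 cm).
The entire shell is enclosed: Q_enc = 4.32e-5 C.
Since E is radial and uniform over the Gaussian sphere, Φ = E·4πr² = Q_enc/ε₀.
E = |Q_enc|/(4πε₀r²) = (4.32×10^-5)/(4π·8.85×10^-12·(0.311)²) = 4.02×10^6 N/C.

4.02×10^6 N/C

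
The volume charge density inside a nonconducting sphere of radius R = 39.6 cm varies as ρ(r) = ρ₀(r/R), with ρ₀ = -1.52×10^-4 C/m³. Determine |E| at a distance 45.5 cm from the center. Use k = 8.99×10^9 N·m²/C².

Take a concentric spherical Gaussian surface of radius r = 45.5 cm (r > R, all charge enclosed).
Q_enc = 4π ∫₀^R ρ₀(r'/R)^1 r'² dr' = 4πρ₀R³/4 = -2.965e-5 C.
Applying ∮E·dA = Q_enc/ε₀ with Φ = E(4πr²):
E = k|Q_enc|/r² = (8.99×10^9)(2.965e-5)/(0.455)² = 1.29×10^6 N/C.

|E| = 1.29×10^6 V/m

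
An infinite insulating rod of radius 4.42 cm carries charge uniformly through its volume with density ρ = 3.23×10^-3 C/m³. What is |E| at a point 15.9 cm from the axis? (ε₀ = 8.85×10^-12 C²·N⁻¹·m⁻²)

E = 2.24×10^6 N/C

Take a coaxial cylindrical Gaussian surface of radius r = 15.9 cm and length L (r > 4.42 cm, full cross-section enclosed).
λ_enc = ρ·πR² = (3.23×10^-3)π(0.0442)² = 1.982×10^-5 C/m.
By Gauss's law (flux through the curved wall only), E·2πrL = λ_enc L/ε₀.
E = |λ_enc|/(2πε₀r) = (1.982e-5)/(2π·8.85×10^-12·0.159) = 2.24e6 N/C.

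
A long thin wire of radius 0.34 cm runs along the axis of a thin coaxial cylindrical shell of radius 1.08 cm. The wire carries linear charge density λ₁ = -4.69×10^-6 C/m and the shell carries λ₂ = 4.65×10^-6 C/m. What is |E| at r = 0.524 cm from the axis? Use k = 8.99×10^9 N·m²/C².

By cylindrical symmetry E is radial; use a coaxial Gaussian cylinder of radius 0.524 cm and length L (between the conductors, 0.34 cm < r < 1.08 cm).
The shell at 1.08 cm lies outside the Gaussian surface, so λ_enc = λ₁ = -4.69×10^-6 C/m.
Applying ∮E·dA = Q_enc/ε₀ with the end caps contributing no flux:
E = 2k|λ_enc|/r = 2(8.99×10^9)(4.69e-6)/(0.00524) = 1.61e7 N/C.

1.61e7 N/C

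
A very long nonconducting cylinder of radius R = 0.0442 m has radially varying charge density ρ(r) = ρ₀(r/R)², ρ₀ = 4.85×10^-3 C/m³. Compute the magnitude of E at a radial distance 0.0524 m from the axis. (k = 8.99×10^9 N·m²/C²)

Choose a coaxial cylinder of radius r = 0.0524 m (arbitrary length L) as the Gaussian surface (r > R, full charge per length enclosed).
λ_enc = 2π ∫₀^R ρ₀(r'/R)^2 r' dr' = 2πρ₀R²/4 = 1.488×10^-5 C/m.
Applying ∮E·dA = Q_enc/ε₀ with the end caps contributing no flux:
E = 2k|λ_enc|/r = 2(8.99×10^9)(1.488×10^-5)/(0.0524) = 5.11×10^6 N/C.

|E| = 5.11e6 V/m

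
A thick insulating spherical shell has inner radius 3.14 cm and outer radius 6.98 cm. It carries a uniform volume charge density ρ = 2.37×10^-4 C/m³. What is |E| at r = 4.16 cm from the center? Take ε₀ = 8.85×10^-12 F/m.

By spherical symmetry E is radial; choose a Gaussian sphere of radius r = 4.16 cm (within the shell material, 3.14 cm < r < 6.98 cm).
Enclosed charge is the volume from a to r: Q_enc = (4π/3)ρ(r³ − a³) = 4.073e-8 C.
Applying ∮E·dA = Q_enc/ε₀ with Φ = E(4πr²):
E = |Q_enc|/(4πε₀r²) = (4.073e-8)/(4π·8.85×10^-12·(0.0416)²) = 2.12e5 N/C.

|E| = 2.12e5 N/C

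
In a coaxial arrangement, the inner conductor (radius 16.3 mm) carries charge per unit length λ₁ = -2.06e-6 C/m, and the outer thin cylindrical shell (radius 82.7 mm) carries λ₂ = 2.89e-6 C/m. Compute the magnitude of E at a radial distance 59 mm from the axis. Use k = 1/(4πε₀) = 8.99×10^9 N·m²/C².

6.28×10^5 V/m

By cylindrical symmetry E is radial; use a coaxial Gaussian cylinder of radius 59 mm and length L (between the conductors, 16.3 mm < r < 82.7 mm).
The shell at 82.7 mm lies outside the Gaussian surface, so λ_enc = λ₁ = -2.06×10^-6 C/m.
Gauss's law: E·2πrL = λ_enc L/ε₀.
E = 2k|λ_enc|/r = 2(8.99×10^9)(2.06×10^-6)/(0.059) = 6.28×10^5 N/C.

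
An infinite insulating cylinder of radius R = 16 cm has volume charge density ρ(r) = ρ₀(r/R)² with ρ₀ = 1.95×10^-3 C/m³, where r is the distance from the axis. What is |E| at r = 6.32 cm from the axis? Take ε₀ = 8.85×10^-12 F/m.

|E| = 5.43×10^5 N/C

Coaxial Gaussian cylinder, radius r = 6.32 cm, length L (r < R).
Integrating ρ over the cross-section to radius r: λ_enc = (2πρ₀/R²) ∫₀^r r'^3 dr' = 2πρ₀ r^4/(4·R²) = 1.909e-6 C/m.
Applying ∮E·dA = Q_enc/ε₀ with the end caps contributing no flux:
E = |λ_enc|/(2πε₀r) = (1.909e-6)/(2π·8.85×10^-12·0.0632) = 5.43×10^5 N/C.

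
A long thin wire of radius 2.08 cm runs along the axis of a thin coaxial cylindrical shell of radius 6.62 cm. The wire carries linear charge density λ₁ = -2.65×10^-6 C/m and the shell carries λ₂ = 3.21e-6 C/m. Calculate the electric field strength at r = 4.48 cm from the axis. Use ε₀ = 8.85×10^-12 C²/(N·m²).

Choose a coaxial cylinder of radius r = 4.48 cm (arbitrary length L) as the Gaussian surface (between the conductors, 2.08 cm < r < 6.62 cm).
The shell at 6.62 cm lies outside the Gaussian surface, so λ_enc = λ₁ = -2.65e-6 C/m.
Gauss's law: E·2πrL = λ_enc L/ε₀.
E = |λ_enc|/(2πε₀r) = (2.65×10^-6)/(2π·8.85×10^-12·0.0448) = 1.06×10^6 N/C.

E ≈ 1.06e6 N/C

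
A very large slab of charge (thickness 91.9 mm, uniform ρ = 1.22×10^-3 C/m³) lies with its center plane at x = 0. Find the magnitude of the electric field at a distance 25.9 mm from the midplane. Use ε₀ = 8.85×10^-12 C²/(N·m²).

By symmetry E is perpendicular to the slab. A Gaussian pillbox from −25.9 mm to +25.9 mm (face area A) lies entirely within the slab.
Q_enc = ρ·(2x)·A and flux = 2EA, so 2EA = 2ρxA/ε₀ ⇒ E = |ρ|x/ε₀.
E = (1.22e-3)(0.0259)/(8.85×10^-12) = 3.57×10^6 N/C.

|E| = 3.57×10^6 N/C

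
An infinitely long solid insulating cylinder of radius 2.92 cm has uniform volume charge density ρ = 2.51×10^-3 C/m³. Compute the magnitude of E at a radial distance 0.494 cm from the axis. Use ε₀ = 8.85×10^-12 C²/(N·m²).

Coaxial Gaussian cylinder, radius r = 0.494 cm, length L (r < R).
Enclosed charge per unit length: λ_enc = ρ·πr² = (2.51×10^-3)π(0.00494)² = 1.924×10^-7 C/m.
Gauss's law: E·2πrL = λ_enc L/ε₀.
E = |λ_enc|/(2πε₀r) = (1.924e-7)/(2π·8.85×10^-12·0.00494) = 7.01×10^5 N/C.

|E| = 7.01×10^5 V/m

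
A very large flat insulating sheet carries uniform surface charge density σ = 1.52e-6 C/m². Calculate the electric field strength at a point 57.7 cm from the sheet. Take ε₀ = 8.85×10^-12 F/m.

8.59×10^4 N/C

Choose a cylindrical pillbox piercing the sheet, end faces (area A) parallel to it.
Flux Φ = 2EA and Q_enc = σA, so 2EA = σA/ε₀ ⇒ E = |σ|/(2ε₀), independent of distance.
E = |σ|/(2ε₀) = (1.52e-6)/(2·8.85×10^-12) = 8.59×10^4 N/C.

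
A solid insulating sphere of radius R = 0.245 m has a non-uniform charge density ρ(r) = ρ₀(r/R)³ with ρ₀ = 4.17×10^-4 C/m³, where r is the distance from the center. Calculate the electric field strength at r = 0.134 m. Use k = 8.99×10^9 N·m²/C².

|E| ≈ 1.72×10^5 N/C

Use a concentric Gaussian sphere at r = 0.134 m (r < R).
Integrate the density: Q_enc = 4π ∫₀^r ρ₀(r'/R)^3 r'² dr' = 4πρ₀ r^6/(6·R³) = 3.438×10^-7 C.
Applying ∮E·dA = Q_enc/ε₀ with Φ = E(4πr²):
E = k|Q_enc|/r² = (8.99×10^9)(3.438e-7)/(0.134)² = 1.72e5 N/C.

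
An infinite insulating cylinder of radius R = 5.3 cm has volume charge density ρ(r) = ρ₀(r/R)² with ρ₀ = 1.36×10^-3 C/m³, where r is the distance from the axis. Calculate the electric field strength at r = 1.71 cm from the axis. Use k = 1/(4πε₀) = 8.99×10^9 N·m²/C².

Coaxial Gaussian cylinder, radius r = 1.71 cm, length L (r < R).
Integrating ρ over the cross-section to radius r: λ_enc = (2πρ₀/R²) ∫₀^r r'^3 dr' = 2πρ₀ r^4/(4·R²) = 6.503×10^-8 C/m.
Gauss's law: E·2πrL = λ_enc L/ε₀.
E = 2k|λ_enc|/r = 2(8.99×10^9)(6.503×10^-8)/(0.0171) = 6.84×10^4 N/C.

|E| ≈ 6.84×10^4 N/C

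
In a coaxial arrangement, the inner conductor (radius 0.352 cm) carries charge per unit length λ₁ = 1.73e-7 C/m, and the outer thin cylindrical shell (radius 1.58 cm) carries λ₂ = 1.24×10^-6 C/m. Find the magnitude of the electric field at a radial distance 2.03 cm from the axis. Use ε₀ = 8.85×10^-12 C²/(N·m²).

Coaxial Gaussian cylinder, radius r = 2.03 cm, length L (r > 1.58 cm, enclosing both).
λ_enc = λ₁ + λ₂ = (1.73×10^-7) + (1.24×10^-6) = 1.413e-6 C/m.
Since E is radial and uniform over the curved surface, Φ = E·2πrL = Q_enc/ε₀ = λ_enc L/ε₀.
E = |λ_enc|/(2πε₀r) = (1.413×10^-6)/(2π·8.85×10^-12·0.0203) = 1.25e6 N/C.

|E| ≈ 1.25×10^6 V/m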